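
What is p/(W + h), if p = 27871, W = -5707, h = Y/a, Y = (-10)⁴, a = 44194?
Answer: -615865487/126102579 ≈ -4.8838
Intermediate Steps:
Y = 10000
h = 5000/22097 (h = 10000/44194 = 10000*(1/44194) = 5000/22097 ≈ 0.22627)
p/(W + h) = 27871/(-5707 + 5000/22097) = 27871/(-126102579/22097) = 27871*(-22097/126102579) = -615865487/126102579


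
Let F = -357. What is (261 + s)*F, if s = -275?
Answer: 4998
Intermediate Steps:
(261 + s)*F = (261 - 275)*(-357) = -14*(-357) = 4998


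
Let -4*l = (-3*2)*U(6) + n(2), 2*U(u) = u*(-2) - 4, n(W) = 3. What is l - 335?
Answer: -1391/4 ≈ -347.75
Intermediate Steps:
U(u) = -2 - u (U(u) = (u*(-2) - 4)/2 = (-2*u - 4)/2 = (-4 - 2*u)/2 = -2 - u)
l = -51/4 (l = -((-3*2)*(-2 - 1*6) + 3)/4 = -(-6*(-2 - 6) + 3)/4 = -(-6*(-8) + 3)/4 = -(48 + 3)/4 = -¼*51 = -51/4 ≈ -12.750)
l - 335 = -51/4 - 335 = -1391/4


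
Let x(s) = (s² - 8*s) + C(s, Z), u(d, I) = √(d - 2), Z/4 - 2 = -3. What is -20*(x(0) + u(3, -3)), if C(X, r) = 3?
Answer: -80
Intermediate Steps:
Z = -4 (Z = 8 + 4*(-3) = 8 - 12 = -4)
u(d, I) = √(-2 + d)
x(s) = 3 + s² - 8*s (x(s) = (s² - 8*s) + 3 = 3 + s² - 8*s)
-20*(x(0) + u(3, -3)) = -20*((3 + 0² - 8*0) + √(-2 + 3)) = -20*((3 + 0 + 0) + √1) = -20*(3 + 1) = -20*4 = -80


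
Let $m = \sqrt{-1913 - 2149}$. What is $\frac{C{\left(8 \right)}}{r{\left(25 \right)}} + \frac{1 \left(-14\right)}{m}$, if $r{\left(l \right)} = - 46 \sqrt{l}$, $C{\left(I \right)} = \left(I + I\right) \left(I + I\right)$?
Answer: $- \frac{128}{115} + \frac{7 i \sqrt{4062}}{2031} \approx -1.113 + 0.21966 i$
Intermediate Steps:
$C{\left(I \right)} = 4 I^{2}$ ($C{\left(I \right)} = 2 I 2 I = 4 I^{2}$)
$m = i \sqrt{4062}$ ($m = \sqrt{-4062} = i \sqrt{4062} \approx 63.734 i$)
$\frac{C{\left(8 \right)}}{r{\left(25 \right)}} + \frac{1 \left(-14\right)}{m} = \frac{4 \cdot 8^{2}}{\left(-46\right) \sqrt{25}} + \frac{1 \left(-14\right)}{i \sqrt{4062}} = \frac{4 \cdot 64}{\left(-46\right) 5} - 14 \left(- \frac{i \sqrt{4062}}{4062}\right) = \frac{256}{-230} + \frac{7 i \sqrt{4062}}{2031} = 256 \left(- \frac{1}{230}\right) + \frac{7 i \sqrt{4062}}{2031} = - \frac{128}{115} + \frac{7 i \sqrt{4062}}{2031}$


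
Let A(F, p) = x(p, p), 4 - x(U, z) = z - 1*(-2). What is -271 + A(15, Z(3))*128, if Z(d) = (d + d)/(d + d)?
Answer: -143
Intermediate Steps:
Z(d) = 1 (Z(d) = (2*d)/((2*d)) = (2*d)*(1/(2*d)) = 1)
x(U, z) = 2 - z (x(U, z) = 4 - (z - 1*(-2)) = 4 - (z + 2) = 4 - (2 + z) = 4 + (-2 - z) = 2 - z)
A(F, p) = 2 - p
-271 + A(15, Z(3))*128 = -271 + (2 - 1*1)*128 = -271 + (2 - 1)*128 = -271 + 1*128 = -271 + 128 = -143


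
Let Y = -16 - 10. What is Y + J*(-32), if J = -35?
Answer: 1094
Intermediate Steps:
Y = -26
Y + J*(-32) = -26 - 35*(-32) = -26 + 1120 = 1094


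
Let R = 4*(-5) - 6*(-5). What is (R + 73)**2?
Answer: 6889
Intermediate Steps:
R = 10 (R = -20 + 30 = 10)
(R + 73)**2 = (10 + 73)**2 = 83**2 = 6889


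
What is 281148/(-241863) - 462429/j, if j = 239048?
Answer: -59684110777/19272288808 ≈ -3.0969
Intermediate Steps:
281148/(-241863) - 462429/j = 281148/(-241863) - 462429/239048 = 281148*(-1/241863) - 462429*1/239048 = -93716/80621 - 462429/239048 = -59684110777/19272288808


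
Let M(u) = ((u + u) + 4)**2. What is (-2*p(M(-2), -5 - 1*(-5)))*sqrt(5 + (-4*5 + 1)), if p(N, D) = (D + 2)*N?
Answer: 0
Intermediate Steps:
M(u) = (4 + 2*u)**2 (M(u) = (2*u + 4)**2 = (4 + 2*u)**2)
p(N, D) = N*(2 + D) (p(N, D) = (2 + D)*N = N*(2 + D))
(-2*p(M(-2), -5 - 1*(-5)))*sqrt(5 + (-4*5 + 1)) = (-2*4*(2 - 2)**2*(2 + (-5 - 1*(-5))))*sqrt(5 + (-4*5 + 1)) = (-2*4*0**2*(2 + (-5 + 5)))*sqrt(5 + (-20 + 1)) = (-2*4*0*(2 + 0))*sqrt(5 - 19) = (-0*2)*sqrt(-14) = (-2*0)*(I*sqrt(14)) = 0*(I*sqrt(14)) = 0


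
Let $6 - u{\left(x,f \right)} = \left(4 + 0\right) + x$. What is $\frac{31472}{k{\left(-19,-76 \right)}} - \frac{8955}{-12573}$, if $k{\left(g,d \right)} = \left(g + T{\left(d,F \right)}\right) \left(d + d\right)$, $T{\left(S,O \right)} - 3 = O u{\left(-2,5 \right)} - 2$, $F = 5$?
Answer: $- \frac{2728994}{26543} \approx -102.81$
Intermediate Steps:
$u{\left(x,f \right)} = 2 - x$ ($u{\left(x,f \right)} = 6 - \left(\left(4 + 0\right) + x\right) = 6 - \left(4 + x\right) = 2 - x$)
$T{\left(S,O \right)} = 1 + 4 O$ ($T{\left(S,O \right)} = 3 + \left(O \left(2 - -2\right) - 2\right) = 3 + \left(O \left(2 + 2\right) - 2\right) = 3 + \left(O 4 - 2\right) = 3 + \left(4 O - 2\right) = 3 + \left(-2 + 4 O\right) = 1 + 4 O$)
$k{\left(g,d \right)} = 2 d \left(21 + g\right)$ ($k{\left(g,d \right)} = \left(g + \left(1 + 4 \cdot 5\right)\right) \left(d + d\right) = \left(g + \left(1 + 20\right)\right) 2 d = \left(g + 21\right) 2 d = \left(21 + g\right) 2 d = 2 d \left(21 + g\right)$)
$\frac{31472}{k{\left(-19,-76 \right)}} - \frac{8955}{-12573} = \frac{31472}{2 \left(-76\right) \left(21 - 19\right)} - \frac{8955}{-12573} = \frac{31472}{2 \left(-76\right) 2} - - \frac{995}{1397} = \frac{31472}{-304} + \frac{995}{1397} = 31472 \left(- \frac{1}{304}\right) + \frac{995}{1397} = - \frac{1967}{19} + \frac{995}{1397} = - \frac{2728994}{26543}$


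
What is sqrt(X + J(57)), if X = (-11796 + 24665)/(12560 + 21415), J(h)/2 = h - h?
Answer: sqrt(1943219)/2265 ≈ 0.61545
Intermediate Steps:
J(h) = 0 (J(h) = 2*(h - h) = 2*0 = 0)
X = 12869/33975 ≈ 0.37878
sqrt(X + J(57)) = sqrt(12869/33975 + 0) = sqrt(12869/33975) = sqrt(1943219)/2265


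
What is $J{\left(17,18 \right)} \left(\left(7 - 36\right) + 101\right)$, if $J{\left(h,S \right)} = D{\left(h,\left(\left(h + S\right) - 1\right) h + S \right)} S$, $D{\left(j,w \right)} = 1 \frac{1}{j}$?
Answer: $\frac{1296}{17} \approx 76.235$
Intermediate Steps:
$D{\left(j,w \right)} = \frac{1}{j}$
$J{\left(h,S \right)} = \frac{S}{h}$
$J{\left(17,18 \right)} \left(\left(7 - 36\right) + 101\right) = \frac{18}{17} \left(\left(7 - 36\right) + 101\right) = 18 \cdot \frac{1}{17} \left(\left(7 - 36\right) + 101\right) = \frac{18 \left(-29 + 101\right)}{17} = \frac{18}{17} \cdot 72 = \frac{1296}{17}$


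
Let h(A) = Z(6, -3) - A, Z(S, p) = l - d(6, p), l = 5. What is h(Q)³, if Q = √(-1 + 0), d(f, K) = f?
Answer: 2 - 2*I ≈ 2.0 - 2.0*I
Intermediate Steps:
Z(S, p) = -1 (Z(S, p) = 5 - 1*6 = 5 - 6 = -1)
Q = I (Q = √(-1) = I ≈ 1.0*I)
h(A) = -1 - A
h(Q)³ = (-1 - I)³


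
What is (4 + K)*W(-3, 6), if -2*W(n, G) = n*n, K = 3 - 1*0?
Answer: -63/2 ≈ -31.500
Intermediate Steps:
K = 3 (K = 3 + 0 = 3)
W(n, G) = -n²/2 (W(n, G) = -n*n/2 = -n²/2)
(4 + K)*W(-3, 6) = (4 + 3)*(-½*(-3)²) = 7*(-½*9) = 7*(-9/2) = -63/2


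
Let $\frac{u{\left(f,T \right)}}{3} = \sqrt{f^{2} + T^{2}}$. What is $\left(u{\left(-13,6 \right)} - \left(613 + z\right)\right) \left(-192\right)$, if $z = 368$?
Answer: $188352 - 576 \sqrt{205} \approx 1.8011 \cdot 10^{5}$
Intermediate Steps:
$u{\left(f,T \right)} = 3 \sqrt{T^{2} + f^{2}}$ ($u{\left(f,T \right)} = 3 \sqrt{f^{2} + T^{2}} = 3 \sqrt{T^{2} + f^{2}}$)
$\left(u{\left(-13,6 \right)} - \left(613 + z\right)\right) \left(-192\right) = \left(3 \sqrt{6^{2} + \left(-13\right)^{2}} - 981\right) \left(-192\right) = \left(3 \sqrt{36 + 169} - 981\right) \left(-192\right) = \left(3 \sqrt{205} - 981\right) \left(-192\right) = \left(-981 + 3 \sqrt{205}\right) \left(-192\right) = 188352 - 576 \sqrt{205}$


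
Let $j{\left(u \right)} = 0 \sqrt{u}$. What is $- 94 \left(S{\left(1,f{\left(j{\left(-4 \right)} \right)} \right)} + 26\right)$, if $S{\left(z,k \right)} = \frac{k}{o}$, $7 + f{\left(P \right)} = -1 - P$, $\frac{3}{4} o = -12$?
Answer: $-2491$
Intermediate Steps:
$o = -16$ ($o = \frac{4}{3} \left(-12\right) = -16$)
$j{\left(u \right)} = 0$
$f{\left(P \right)} = -8 - P$ ($f{\left(P \right)} = -7 - \left(1 + P\right) = -8 - P$)
$S{\left(z,k \right)} = - \frac{k}{16}$ ($S{\left(z,k \right)} = \frac{k}{-16} = k \left(- \frac{1}{16}\right) = - \frac{k}{16}$)
$- 94 \left(S{\left(1,f{\left(j{\left(-4 \right)} \right)} \right)} + 26\right) = - 94 \left(- \frac{-8 - 0}{16} + 26\right) = - 94 \left(- \frac{-8 + 0}{16} + 26\right) = - 94 \left(\left(- \frac{1}{16}\right) \left(-8\right) + 26\right) = - 94 \left(\frac{1}{2} + 26\right) = \left(-94\right) \frac{53}{2} = -2491$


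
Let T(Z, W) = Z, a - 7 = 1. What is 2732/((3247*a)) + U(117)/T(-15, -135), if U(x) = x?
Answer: -249851/32470 ≈ -7.6948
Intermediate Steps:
a = 8 (a = 7 + 1 = 8)
2732/((3247*a)) + U(117)/T(-15, -135) = 2732/((3247*8)) + 117/(-15) = 2732/25976 + 117*(-1/15) = 2732*(1/25976) - 39/5 = 683/6494 - 39/5 = -249851/32470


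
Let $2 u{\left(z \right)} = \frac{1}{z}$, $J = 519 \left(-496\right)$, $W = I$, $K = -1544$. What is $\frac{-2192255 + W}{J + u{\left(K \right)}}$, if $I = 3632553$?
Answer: $- \frac{4447640224}{794925313} \approx -5.595$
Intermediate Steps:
$W = 3632553$
$J = -257424$
$u{\left(z \right)} = \frac{1}{2 z}$
$\frac{-2192255 + W}{J + u{\left(K \right)}} = \frac{-2192255 + 3632553}{-257424 + \frac{1}{2 \left(-1544\right)}} = \frac{1440298}{-257424 + \frac{1}{2} \left(- \frac{1}{1544}\right)} = \frac{1440298}{-257424 - \frac{1}{3088}} = \frac{1440298}{- \frac{794925313}{3088}} = 1440298 \left(- \frac{3088}{794925313}\right) = - \frac{4447640224}{794925313}$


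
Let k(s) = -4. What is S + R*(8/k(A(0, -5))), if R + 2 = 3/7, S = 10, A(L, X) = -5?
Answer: 92/7 ≈ 13.143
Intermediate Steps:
R = -11/7 (R = -2 + 3/7 = -11/7 ≈ -1.5714)
S + R*(8/k(A(0, -5))) = 10 - 88/(7*(-4)) = 10 - 88*(-1)/(7*4) = 10 - 11/7*(-2) = 10 + 22/7 = 92/7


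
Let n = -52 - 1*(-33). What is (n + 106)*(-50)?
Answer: -4350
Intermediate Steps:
n = -19 (n = -52 + 33 = -19)
(n + 106)*(-50) = (-19 + 106)*(-50) = 87*(-50) = -4350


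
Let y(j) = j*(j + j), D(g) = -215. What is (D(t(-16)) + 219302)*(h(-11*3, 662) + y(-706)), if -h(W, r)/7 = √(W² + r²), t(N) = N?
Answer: 218401695864 - 1533609*√439333 ≈ 2.1739e+11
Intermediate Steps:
h(W, r) = -7*√(W² + r²)
y(j) = 2*j² (y(j) = j*(2*j) = 2*j²)
(D(t(-16)) + 219302)*(h(-11*3, 662) + y(-706)) = (-215 + 219302)*(-7*√((-11*3)² + 662²) + 2*(-706)²) = 219087*(-7*√((-33)² + 438244) + 2*498436) = 219087*(-7*√(1089 + 438244) + 996872) = 219087*(-7*√439333 + 996872) = 219087*(996872 - 7*√439333) = 218401695864 - 1533609*√439333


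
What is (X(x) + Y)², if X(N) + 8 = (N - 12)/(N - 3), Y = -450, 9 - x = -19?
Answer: 130736356/625 ≈ 2.0918e+5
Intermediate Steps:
x = 28 (x = 9 - 1*(-19) = 9 + 19 = 28)
X(N) = -8 + (-12 + N)/(-3 + N) (X(N) = -8 + (N - 12)/(N - 3) = -8 + (-12 + N)/(-3 + N))
(X(x) + Y)² = ((12 - 7*28)/(-3 + 28) - 450)² = ((12 - 196)/25 - 450)² = ((1/25)*(-184) - 450)² = (-184/25 - 450)² = (-11434/25)² = 130736356/625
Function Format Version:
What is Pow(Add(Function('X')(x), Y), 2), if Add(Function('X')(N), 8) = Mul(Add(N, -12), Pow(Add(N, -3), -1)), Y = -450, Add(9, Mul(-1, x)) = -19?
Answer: Rational(130736356, 625) ≈ 2.0918e+5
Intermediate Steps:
x = 28 (x = Add(9, Mul(-1, -19)) = Add(9, 19) = 28)
Function('X')(N) = Add(-8, Mul(Pow(Add(-3, N), -1), Add(-12, N))) (Function('X')(N) = Add(-8, Mul(Add(N, -12), Pow(Add(N, -3), -1))) = Add(-8, Mul(Add(-12, N), Pow(Add(-3, N), -1))) = Add(-8, Mul(Pow(Add(-3, N), -1), Add(-12, N))))
Pow(Add(Function('X')(x), Y), 2) = Pow(Add(Mul(Pow(Add(-3, 28), -1), Add(12, Mul(-7, 28))), -450), 2) = Pow(Add(Mul(Pow(25, -1), Add(12, -196)), -450), 2) = Pow(Add(Mul(Rational(1, 25), -184), -450), 2) = Pow(Add(Rational(-184, 25), -450), 2) = Pow(Rational(-11434, 25), 2) = Rational(130736356, 625)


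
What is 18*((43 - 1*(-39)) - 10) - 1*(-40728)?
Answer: 42024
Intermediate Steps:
18*((43 - 1*(-39)) - 10) - 1*(-40728) = 18*((43 + 39) - 10) + 40728 = 18*(82 - 10) + 40728 = 18*72 + 40728 = 1296 + 40728 = 42024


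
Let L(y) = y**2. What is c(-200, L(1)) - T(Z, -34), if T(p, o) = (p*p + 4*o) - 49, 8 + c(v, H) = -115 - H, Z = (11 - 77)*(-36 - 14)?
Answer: -10889939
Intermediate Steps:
Z = 3300 (Z = -66*(-50) = 3300)
c(v, H) = -123 - H (c(v, H) = -8 + (-115 - H) = -123 - H)
T(p, o) = -49 + p**2 + 4*o (T(p, o) = (p**2 + 4*o) - 49 = -49 + p**2 + 4*o)
c(-200, L(1)) - T(Z, -34) = (-123 - 1*1**2) - (-49 + 3300**2 + 4*(-34)) = (-123 - 1*1) - (-49 + 10890000 - 136) = (-123 - 1) - 1*10889815 = -124 - 10889815 = -10889939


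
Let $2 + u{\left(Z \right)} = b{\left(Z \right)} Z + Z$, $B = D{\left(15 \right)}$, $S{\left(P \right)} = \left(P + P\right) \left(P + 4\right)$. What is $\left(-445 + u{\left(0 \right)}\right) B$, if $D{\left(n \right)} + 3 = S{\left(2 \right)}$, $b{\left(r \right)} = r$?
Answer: $-9387$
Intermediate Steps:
$S{\left(P \right)} = 2 P \left(4 + P\right)$
$D{\left(n \right)} = 21$ ($D{\left(n \right)} = -3 + 2 \cdot 2 \left(4 + 2\right) = -3 + 2 \cdot 2 \cdot 6 = -3 + 24 = 21$)
$B = 21$
$u{\left(Z \right)} = -2 + Z + Z^{2}$ ($u{\left(Z \right)} = -2 + \left(Z Z + Z\right) = -2 + \left(Z^{2} + Z\right) = -2 + \left(Z + Z^{2}\right) = -2 + Z + Z^{2}$)
$\left(-445 + u{\left(0 \right)}\right) B = \left(-445 + \left(-2 + 0 + 0^{2}\right)\right) 21 = \left(-445 + \left(-2 + 0 + 0\right)\right) 21 = \left(-445 - 2\right) 21 = \left(-447\right) 21 = -9387$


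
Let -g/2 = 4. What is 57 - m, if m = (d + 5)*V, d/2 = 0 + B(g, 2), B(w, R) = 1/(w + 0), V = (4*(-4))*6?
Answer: 513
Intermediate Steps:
g = -8 (g = -2*4 = -8)
V = -96 (V = -16*6 = -96)
B(w, R) = 1/w
d = -1/4 (d = 2*(0 + 1/(-8)) = 2*(0 - 1/8) = 2*(-1/8) = -1/4 ≈ -0.25000)
m = -456 (m = (-1/4 + 5)*(-96) = (19/4)*(-96) = -456)
57 - m = 57 - 1*(-456) = 57 + 456 = 513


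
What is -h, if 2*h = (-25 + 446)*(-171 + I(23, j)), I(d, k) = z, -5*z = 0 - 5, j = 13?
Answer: 35785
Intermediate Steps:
z = 1 (z = -(0 - 5)/5 = -⅕*(-5) = 1)
I(d, k) = 1
h = -35785 (h = ((-25 + 446)*(-171 + 1))/2 = (421*(-170))/2 = (½)*(-71570) = -35785)
-h = -1*(-35785) = 35785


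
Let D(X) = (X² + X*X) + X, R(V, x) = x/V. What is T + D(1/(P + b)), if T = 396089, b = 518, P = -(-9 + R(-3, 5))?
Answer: 249080172755/628849 ≈ 3.9609e+5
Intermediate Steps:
P = 32/3 (P = -(-9 + 5/(-3)) = -(-9 + 5*(-⅓)) = -(-9 - 5/3) = -1*(-32/3) = 32/3 ≈ 10.667)
D(X) = X + 2*X² (D(X) = (X² + X²) + X = 2*X² + X = X + 2*X²)
T + D(1/(P + b)) = 396089 + (1 + 2/(32/3 + 518))/(32/3 + 518) = 396089 + (1 + 2/(1586/3))/(1586/3) = 396089 + 3*(1 + 2*(3/1586))/1586 = 396089 + 3*(1 + 3/793)/1586 = 396089 + (3/1586)*(796/793) = 396089 + 1194/628849 = 249080172755/628849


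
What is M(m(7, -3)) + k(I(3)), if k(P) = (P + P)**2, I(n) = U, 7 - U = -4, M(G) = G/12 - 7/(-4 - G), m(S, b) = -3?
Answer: 1963/4 ≈ 490.75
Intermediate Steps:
M(G) = -7/(-4 - G) + G/12 (M(G) = G*(1/12) - 7/(-4 - G) = G/12 - 7/(-4 - G) = -7/(-4 - G) + G/12)
U = 11 (U = 7 - 1*(-4) = 7 + 4 = 11)
I(n) = 11
k(P) = 4*P**2 (k(P) = (2*P)**2 = 4*P**2)
M(m(7, -3)) + k(I(3)) = (84 + (-3)**2 + 4*(-3))/(12*(4 - 3)) + 4*11**2 = (1/12)*(84 + 9 - 12)/1 + 4*121 = (1/12)*1*81 + 484 = 27/4 + 484 = 1963/4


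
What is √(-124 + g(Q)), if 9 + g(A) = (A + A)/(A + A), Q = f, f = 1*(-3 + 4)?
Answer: 2*I*√33 ≈ 11.489*I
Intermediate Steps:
f = 1 (f = 1*1 = 1)
Q = 1
g(A) = -8 (g(A) = -9 + (A + A)/(A + A) = -9 + (2*A)/((2*A)) = -9 + (2*A)*(1/(2*A)) = -9 + 1 = -8)
√(-124 + g(Q)) = √(-124 - 8) = √(-132) = 2*I*√33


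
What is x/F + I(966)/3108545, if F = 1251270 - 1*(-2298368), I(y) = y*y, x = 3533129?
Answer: 14295256484833/11034209456710 ≈ 1.2955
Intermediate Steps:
I(y) = y²
F = 3549638 (F = 1251270 + 2298368 = 3549638)
x/F + I(966)/3108545 = 3533129/3549638 + 966²/3108545 = 3533129*(1/3549638) + 933156*(1/3108545) = 3533129/3549638 + 933156/3108545 = 14295256484833/11034209456710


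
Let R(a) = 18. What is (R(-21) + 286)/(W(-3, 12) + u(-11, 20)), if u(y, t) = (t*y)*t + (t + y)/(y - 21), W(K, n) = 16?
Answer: -9728/140297 ≈ -0.069339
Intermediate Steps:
u(y, t) = y*t**2 + (t + y)/(-21 + y)
(R(-21) + 286)/(W(-3, 12) + u(-11, 20)) = (18 + 286)/(16 + (20 - 11 + 20**2*(-11)**2 - 21*(-11)*20**2)/(-21 - 11)) = 304/(16 + (20 - 11 + 400*121 - 21*(-11)*400)/(-32)) = 304/(16 - (20 - 11 + 48400 + 92400)/32) = 304/(16 - 1/32*140809) = 304/(16 - 140809/32) = 304/(-140297/32) = 304*(-32/140297) = -9728/140297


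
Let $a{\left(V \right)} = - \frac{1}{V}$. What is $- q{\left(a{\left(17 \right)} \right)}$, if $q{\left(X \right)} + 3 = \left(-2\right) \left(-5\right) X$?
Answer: $\frac{61}{17} \approx 3.5882$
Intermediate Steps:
$q{\left(X \right)} = -3 + 10 X$ ($q{\left(X \right)} = -3 + \left(-2\right) \left(-5\right) X = -3 + 10 X$)
$- q{\left(a{\left(17 \right)} \right)} = - (-3 + 10 \left(- \frac{1}{17}\right)) = - (-3 - \frac{10}{17}) = \left(-1\right) \left(- \frac{61}{17}\right) = \frac{61}{17}$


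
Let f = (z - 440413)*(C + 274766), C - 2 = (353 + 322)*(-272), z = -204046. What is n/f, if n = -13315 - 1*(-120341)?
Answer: -53513/29377019056 ≈ -1.8216e-6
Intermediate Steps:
C = -183598 (C = 2 + (353 + 322)*(-272) = 2 + 675*(-272) = 2 - 183600 = -183598)
f = -58754038112 (f = (-204046 - 440413)*(-183598 + 274766) = -644459*91168 = -58754038112)
n = 107026 (n = -13315 + 120341 = 107026)
n/f = 107026/(-58754038112) = 107026*(-1/58754038112) = -53513/29377019056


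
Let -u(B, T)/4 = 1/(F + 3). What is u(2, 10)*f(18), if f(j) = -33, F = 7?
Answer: 66/5 ≈ 13.200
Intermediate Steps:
u(B, T) = -2/5 (u(B, T) = -4/(7 + 3) = -4/10 = -4*1/10 = -2/5)
u(2, 10)*f(18) = -2/5*(-33) = 66/5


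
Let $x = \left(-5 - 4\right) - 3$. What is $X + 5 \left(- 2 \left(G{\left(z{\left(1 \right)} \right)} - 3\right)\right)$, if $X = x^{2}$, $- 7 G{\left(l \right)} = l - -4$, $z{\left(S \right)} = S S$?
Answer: $\frac{1268}{7} \approx 181.14$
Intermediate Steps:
$z{\left(S \right)} = S^{2}$
$G{\left(l \right)} = - \frac{4}{7} - \frac{l}{7}$ ($G{\left(l \right)} = - \frac{l - -4}{7} = - \frac{l + 4}{7} = - \frac{4 + l}{7} = - \frac{4}{7} - \frac{l}{7}$)
$x = -12$ ($x = -9 - 3 = -12$)
$X = 144$ ($X = \left(-12\right)^{2} = 144$)
$X + 5 \left(- 2 \left(G{\left(z{\left(1 \right)} \right)} - 3\right)\right) = 144 + 5 \left(- 2 \left(\left(- \frac{4}{7} - \frac{1^{2}}{7}\right) - 3\right)\right) = 144 + 5 \left(- 2 \left(\left(- \frac{4}{7} - \frac{1}{7}\right) - 3\right)\right) = 144 + 5 \left(- 2 \left(- \frac{5}{7} - 3\right)\right) = 144 + 5 \left(\left(-2\right) \left(- \frac{26}{7}\right)\right) = 144 + 5 \cdot \frac{52}{7} = 144 + \frac{260}{7} = \frac{1268}{7}$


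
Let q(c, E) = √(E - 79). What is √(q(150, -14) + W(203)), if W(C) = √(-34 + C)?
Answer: √(13 + I*√93) ≈ 3.8201 + 1.2622*I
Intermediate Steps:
q(c, E) = √(-79 + E)
√(q(150, -14) + W(203)) = √(√(-79 - 14) + √(-34 + 203)) = √(√(-93) + √169) = √(I*√93 + 13) = √(13 + I*√93)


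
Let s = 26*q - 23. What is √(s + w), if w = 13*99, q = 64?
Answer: 4*√183 ≈ 54.111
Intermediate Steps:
s = 1641 (s = 26*64 - 23 = 1664 - 23 = 1641)
w = 1287
√(s + w) = √(1641 + 1287) = √2928 = 4*√183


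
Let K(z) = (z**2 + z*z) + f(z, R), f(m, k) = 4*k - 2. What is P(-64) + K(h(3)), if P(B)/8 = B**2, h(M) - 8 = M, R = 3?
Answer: 33020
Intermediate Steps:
h(M) = 8 + M
f(m, k) = -2 + 4*k
P(B) = 8*B**2
K(z) = 10 + 2*z**2 (K(z) = (z**2 + z*z) + (-2 + 4*3) = (z**2 + z**2) + (-2 + 12) = 2*z**2 + 10 = 10 + 2*z**2)
P(-64) + K(h(3)) = 8*(-64)**2 + (10 + 2*(8 + 3)**2) = 8*4096 + (10 + 2*11**2) = 32768 + (10 + 2*121) = 32768 + (10 + 242) = 32768 + 252 = 33020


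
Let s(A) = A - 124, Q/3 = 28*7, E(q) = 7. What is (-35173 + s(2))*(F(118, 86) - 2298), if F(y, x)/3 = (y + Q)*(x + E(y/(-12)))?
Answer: -6871089420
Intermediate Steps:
Q = 588 (Q = 3*(28*7) = 3*196 = 588)
s(A) = -124 + A
F(y, x) = 3*(7 + x)*(588 + y) (F(y, x) = 3*((y + 588)*(x + 7)) = 3*((588 + y)*(7 + x)) = 3*((7 + x)*(588 + y)) = 3*(7 + x)*(588 + y))
(-35173 + s(2))*(F(118, 86) - 2298) = (-35173 + (-124 + 2))*((12348 + 21*118 + 1764*86 + 3*86*118) - 2298) = (-35173 - 122)*((12348 + 2478 + 151704 + 30444) - 2298) = -35295*(196974 - 2298) = -35295*194676 = -6871089420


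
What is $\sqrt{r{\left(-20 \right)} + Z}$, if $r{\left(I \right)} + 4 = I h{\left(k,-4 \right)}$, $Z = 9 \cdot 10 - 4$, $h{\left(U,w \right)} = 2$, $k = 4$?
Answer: $\sqrt{42} \approx 6.4807$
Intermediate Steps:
$Z = 86$ ($Z = 90 - 4 = 86$)
$r{\left(I \right)} = -4 + 2 I$ ($r{\left(I \right)} = -4 + I 2 = -4 + 2 I$)
$\sqrt{r{\left(-20 \right)} + Z} = \sqrt{\left(-4 + 2 \left(-20\right)\right) + 86} = \sqrt{\left(-4 - 40\right) + 86} = \sqrt{-44 + 86} = \sqrt{42}$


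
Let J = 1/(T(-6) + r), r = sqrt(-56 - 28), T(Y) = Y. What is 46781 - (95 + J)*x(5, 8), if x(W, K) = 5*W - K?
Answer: 903337/20 + 17*I*sqrt(21)/60 ≈ 45167.0 + 1.2984*I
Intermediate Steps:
x(W, K) = -K + 5*W
r = 2*I*sqrt(21) (r = sqrt(-84) = 2*I*sqrt(21) ≈ 9.1651*I)
J = 1/(-6 + 2*I*sqrt(21)) ≈ -0.05 - 0.076376*I
46781 - (95 + J)*x(5, 8) = 46781 - (95 + (-1/20 - I*sqrt(21)/60))*(-1*8 + 5*5) = 46781 - (1899/20 - I*sqrt(21)/60)*(-8 + 25) = 46781 - (1899/20 - I*sqrt(21)/60)*17 = 46781 - (32283/20 - 17*I*sqrt(21)/60) = 46781 + (-32283/20 + 17*I*sqrt(21)/60) = 903337/20 + 17*I*sqrt(21)/60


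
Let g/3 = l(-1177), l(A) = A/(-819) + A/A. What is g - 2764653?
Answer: -754748273/273 ≈ -2.7646e+6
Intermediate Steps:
l(A) = 1 - A/819 (l(A) = A*(-1/819) + 1 = -A/819 + 1 = 1 - A/819)
g = 1996/273 (g = 3*(1 - 1/819*(-1177)) = 3*(1 + 1177/819) = 3*(1996/819) = 1996/273 ≈ 7.3114)
g - 2764653 = 1996/273 - 2764653 = -754748273/273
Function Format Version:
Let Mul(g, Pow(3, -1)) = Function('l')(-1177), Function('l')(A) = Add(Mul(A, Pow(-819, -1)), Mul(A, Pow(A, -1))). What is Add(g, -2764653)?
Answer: Rational(-754748273, 273) ≈ -2.7646e+6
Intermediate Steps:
Function('l')(A) = Add(1, Mul(Rational(-1, 819), A)) (Function('l')(A) = Add(Mul(A, Rational(-1, 819)), 1) = Add(Mul(Rational(-1, 819), A), 1) = Add(1, Mul(Rational(-1, 819), A)))
g = Rational(1996, 273) (g = Mul(3, Add(1, Mul(Rational(-1, 819), -1177))) = Mul(3, Add(1, Rational(1177, 819))) = Mul(3, Rational(1996, 819)) = Rational(1996, 273) ≈ 7.3114)
Add(g, -2764653) = Add(Rational(1996, 273), -2764653) = Rational(-754748273, 273)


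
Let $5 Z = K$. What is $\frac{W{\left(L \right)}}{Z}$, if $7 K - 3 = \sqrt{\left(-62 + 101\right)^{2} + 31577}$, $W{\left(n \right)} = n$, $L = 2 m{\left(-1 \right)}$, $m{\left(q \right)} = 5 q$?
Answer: $\frac{150}{4727} - \frac{50 \sqrt{33098}}{4727} \approx -1.8926$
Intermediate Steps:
$L = -10$ ($L = 2 \cdot 5 \left(-1\right) = 2 \left(-5\right) = -10$)
$K = \frac{3}{7} + \frac{\sqrt{33098}}{7}$ ($K = \frac{3}{7} + \frac{\sqrt{\left(-62 + 101\right)^{2} + 31577}}{7} = \frac{3}{7} + \frac{\sqrt{39^{2} + 31577}}{7} = \frac{3}{7} + \frac{\sqrt{1521 + 31577}}{7} = \frac{3}{7} + \frac{\sqrt{33098}}{7} \approx 26.418$)
$Z = \frac{3}{35} + \frac{\sqrt{33098}}{35}$ ($Z = \frac{\frac{3}{7} + \frac{\sqrt{33098}}{7}}{5} = \frac{3}{35} + \frac{\sqrt{33098}}{35} \approx 5.2837$)
$\frac{W{\left(L \right)}}{Z} = - \frac{10}{\frac{3}{35} + \frac{\sqrt{33098}}{35}}$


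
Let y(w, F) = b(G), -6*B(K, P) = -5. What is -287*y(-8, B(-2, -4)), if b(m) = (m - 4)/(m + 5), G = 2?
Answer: 82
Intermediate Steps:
B(K, P) = ⅚ (B(K, P) = -⅙*(-5) = ⅚)
b(m) = (-4 + m)/(5 + m)
y(w, F) = -2/7 (y(w, F) = (-4 + 2)/(5 + 2) = -2/7)
-287*y(-8, B(-2, -4)) = -287*(-2/7) = 82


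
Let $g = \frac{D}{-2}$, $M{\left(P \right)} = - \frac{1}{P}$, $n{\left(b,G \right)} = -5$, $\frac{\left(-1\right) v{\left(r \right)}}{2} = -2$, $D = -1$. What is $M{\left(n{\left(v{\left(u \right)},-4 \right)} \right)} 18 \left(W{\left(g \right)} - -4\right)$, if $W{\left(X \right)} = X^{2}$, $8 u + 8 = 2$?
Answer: $\frac{153}{10} \approx 15.3$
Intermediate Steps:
$u = - \frac{3}{4}$ ($u = -1 + \frac{1}{8} \cdot 2 = -1 + \frac{1}{4} = - \frac{3}{4} \approx -0.75$)
$v{\left(r \right)} = 4$ ($v{\left(r \right)} = \left(-2\right) \left(-2\right) = 4$)
$g = \frac{1}{2}$ ($g = - \frac{1}{-2} = \left(-1\right) \left(- \frac{1}{2}\right) = \frac{1}{2} \approx 0.5$)
$M{\left(n{\left(v{\left(u \right)},-4 \right)} \right)} 18 \left(W{\left(g \right)} - -4\right) = - \frac{1}{-5} \cdot 18 \left(\left(\frac{1}{2}\right)^{2} - -4\right) = \left(-1\right) \left(- \frac{1}{5}\right) 18 \left(\frac{1}{4} + 4\right) = \frac{1}{5} \cdot 18 \cdot \frac{17}{4} = \frac{18}{5} \cdot \frac{17}{4} = \frac{153}{10}$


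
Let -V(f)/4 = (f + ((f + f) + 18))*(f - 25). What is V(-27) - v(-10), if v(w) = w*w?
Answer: -13204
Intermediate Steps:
v(w) = w²
V(f) = -4*(-25 + f)*(18 + 3*f) (V(f) = -4*(f + ((f + f) + 18))*(f - 25) = -4*(f + (2*f + 18))*(-25 + f) = -4*(f + (18 + 2*f))*(-25 + f) = -4*(18 + 3*f)*(-25 + f) = -4*(-25 + f)*(18 + 3*f))
V(-27) - v(-10) = (1800 - 12*(-27)² + 228*(-27)) - 1*(-10)² = (1800 - 12*729 - 6156) - 1*100 = (1800 - 8748 - 6156) - 100 = -13104 - 100 = -13204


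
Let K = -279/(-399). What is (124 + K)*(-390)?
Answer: -6468150/133 ≈ -48633.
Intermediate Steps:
K = 93/133 (K = -279*(-1/399) = 93/133 ≈ 0.69925)
(124 + K)*(-390) = (124 + 93/133)*(-390) = (16585/133)*(-390) = -6468150/133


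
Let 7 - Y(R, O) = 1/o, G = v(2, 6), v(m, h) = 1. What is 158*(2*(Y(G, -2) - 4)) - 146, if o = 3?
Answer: 2090/3 ≈ 696.67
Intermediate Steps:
G = 1
Y(R, O) = 20/3 (Y(R, O) = 7 - 1/3 = 7 - 1*⅓ = 7 - ⅓ = 20/3)
158*(2*(Y(G, -2) - 4)) - 146 = 158*(2*(20/3 - 4)) - 146 = 158*(2*(8/3)) - 146 = 158*(16/3) - 146 = 2528/3 - 146 = 2090/3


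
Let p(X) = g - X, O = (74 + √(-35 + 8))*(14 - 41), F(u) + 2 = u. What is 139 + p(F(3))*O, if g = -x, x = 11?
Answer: 24115 + 972*I*√3 ≈ 24115.0 + 1683.6*I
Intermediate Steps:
F(u) = -2 + u
O = -1998 - 81*I*√3 (O = (74 + √(-27))*(-27) = (74 + 3*I*√3)*(-27) = -1998 - 81*I*√3 ≈ -1998.0 - 140.3*I)
g = -11 (g = -1*11 = -11)
p(X) = -11 - X
139 + p(F(3))*O = 139 + (-11 - (-2 + 3))*(-1998 - 81*I*√3) = 139 + (-11 - 1*1)*(-1998 - 81*I*√3) = 139 + (-11 - 1)*(-1998 - 81*I*√3) = 139 - 12*(-1998 - 81*I*√3) = 139 + (23976 + 972*I*√3) = 24115 + 972*I*√3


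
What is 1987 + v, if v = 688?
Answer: 2675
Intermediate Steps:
1987 + v = 1987 + 688 = 2675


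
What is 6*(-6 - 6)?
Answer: -72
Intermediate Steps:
6*(-6 - 6) = 6*(-12) = -72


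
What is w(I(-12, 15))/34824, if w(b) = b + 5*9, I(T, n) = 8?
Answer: 53/34824 ≈ 0.0015219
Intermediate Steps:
w(b) = 45 + b (w(b) = b + 45 = 45 + b)
w(I(-12, 15))/34824 = (45 + 8)/34824 = 53*(1/34824) = 53/34824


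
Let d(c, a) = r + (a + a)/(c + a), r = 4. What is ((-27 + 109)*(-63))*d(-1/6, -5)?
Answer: -950544/31 ≈ -30663.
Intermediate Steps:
d(c, a) = 4 + 2*a/(a + c) (d(c, a) = 4 + (a + a)/(c + a) = 4 + (2*a)/(a + c) = 4 + 2*a/(a + c))
((-27 + 109)*(-63))*d(-1/6, -5) = ((-27 + 109)*(-63))*(2*(2*(-1/6) + 3*(-5))/(-5 - 1/6)) = (82*(-63))*(2*(2*(-1*⅙) - 15)/(-5 - 1*⅙)) = -10332*(2*(-⅙) - 15)/(-5 - ⅙) = -10332*(-⅓ - 15)/(-31/6) = -10332*(-6)*(-46)/(31*3) = -5166*184/31 = -950544/31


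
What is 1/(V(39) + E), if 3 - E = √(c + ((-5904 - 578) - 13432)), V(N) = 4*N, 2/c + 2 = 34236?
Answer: 2721603/773602814 + I*√5834636477629/773602814 ≈ 0.0035181 + 0.0031224*I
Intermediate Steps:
c = 1/17117 (c = 2/(-2 + 34236) = 2/34234 = 2*(1/34234) = 1/17117 ≈ 5.8421e-5)
E = 3 - I*√5834636477629/17117 (E = 3 - √(1/17117 + ((-5904 - 578) - 13432)) = 3 - √(1/17117 + (-6482 - 13432)) = 3 - √(1/17117 - 19914) = 3 - √(-340867937/17117) = 3 - I*√5834636477629/17117 ≈ 3.0 - 141.12*I)
1/(V(39) + E) = 1/(4*39 + (3 - I*√5834636477629/17117)) = 1/(156 + (3 - I*√5834636477629/17117)) = 1/(159 - I*√5834636477629/17117)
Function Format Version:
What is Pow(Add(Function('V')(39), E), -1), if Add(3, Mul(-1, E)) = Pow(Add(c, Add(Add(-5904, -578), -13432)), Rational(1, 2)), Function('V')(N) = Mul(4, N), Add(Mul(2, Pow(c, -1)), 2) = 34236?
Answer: Add(Rational(2721603, 773602814), Mul(Rational(1, 773602814), I, Pow(5834636477629, Rational(1, 2)))) ≈ Add(0.0035181, Mul(0.0031224, I))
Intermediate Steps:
c = Rational(1, 17117) (c = Mul(2, Pow(Add(-2, 34236), -1)) = Mul(2, Pow(34234, -1)) = Mul(2, Rational(1, 34234)) = Rational(1, 17117) ≈ 5.8421e-5)
E = Add(3, Mul(Rational(-1, 17117), I, Pow(5834636477629, Rational(1, 2)))) (E = Add(3, Mul(-1, Pow(Add(Rational(1, 17117), Add(Add(-5904, -578), -13432)), Rational(1, 2)))) = Add(3, Mul(-1, Pow(Add(Rational(1, 17117), Add(-6482, -13432)), Rational(1, 2)))) = Add(3, Mul(-1, Pow(Add(Rational(1, 17117), -19914), Rational(1, 2)))) = Add(3, Mul(-1, Pow(Rational(-340867937, 17117), Rational(1, 2)))) = Add(3, Mul(-1, Mul(Rational(1, 17117), I, Pow(5834636477629, Rational(1, 2))))) = Add(3, Mul(Rational(-1, 17117), I, Pow(5834636477629, Rational(1, 2)))) ≈ Add(3.0000, Mul(-141.12, I)))
Pow(Add(Function('V')(39), E), -1) = Pow(Add(Mul(4, 39), Add(3, Mul(Rational(-1, 17117), I, Pow(5834636477629, Rational(1, 2))))), -1) = Pow(Add(156, Add(3, Mul(Rational(-1, 17117), I, Pow(5834636477629, Rational(1, 2))))), -1) = Pow(Add(159, Mul(Rational(-1, 17117), I, Pow(5834636477629, Rational(1, 2)))), -1)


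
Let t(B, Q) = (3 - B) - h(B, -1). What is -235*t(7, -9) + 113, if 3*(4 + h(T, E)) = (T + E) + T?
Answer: 3394/3 ≈ 1131.3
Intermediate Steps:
h(T, E) = -4 + E/3 + 2*T/3 (h(T, E) = -4 + ((T + E) + T)/3 = -4 + ((E + T) + T)/3 = -4 + (E + 2*T)/3 = -4 + (E/3 + 2*T/3) = -4 + E/3 + 2*T/3)
t(B, Q) = 22/3 - 5*B/3 (t(B, Q) = (3 - B) - (-4 + (⅓)*(-1) + 2*B/3) = (3 - B) - (-4 - ⅓ + 2*B/3) = (3 - B) - (-13/3 + 2*B/3) = (3 - B) + (13/3 - 2*B/3) = 22/3 - 5*B/3)
-235*t(7, -9) + 113 = -235*(22/3 - 5/3*7) + 113 = -235*(22/3 - 35/3) + 113 = -235*(-13/3) + 113 = 3055/3 + 113 = 3394/3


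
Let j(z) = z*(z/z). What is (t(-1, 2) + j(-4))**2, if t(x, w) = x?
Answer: 25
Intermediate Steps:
j(z) = z (j(z) = z*1 = z)
(t(-1, 2) + j(-4))**2 = (-1 - 4)**2 = (-5)**2 = 25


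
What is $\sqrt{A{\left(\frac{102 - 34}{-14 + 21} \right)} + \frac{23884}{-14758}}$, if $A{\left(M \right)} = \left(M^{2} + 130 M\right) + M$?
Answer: $\frac{\sqrt{3642719073298}}{51653} \approx 36.95$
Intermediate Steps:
$A{\left(M \right)} = M^{2} + 131 M$
$\sqrt{A{\left(\frac{102 - 34}{-14 + 21} \right)} + \frac{23884}{-14758}} = \sqrt{\frac{102 - 34}{-14 + 21} \left(131 + \frac{102 - 34}{-14 + 21}\right) + \frac{23884}{-14758}} = \sqrt{\frac{68}{7} \left(131 + \frac{68}{7}\right) + 23884 \left(- \frac{1}{14758}\right)} = \sqrt{68 \cdot \frac{1}{7} \left(131 + 68 \cdot \frac{1}{7}\right) - \frac{11942}{7379}} = \sqrt{\frac{68 \left(131 + \frac{68}{7}\right)}{7} - \frac{11942}{7379}} = \sqrt{\frac{68}{7} \cdot \frac{985}{7} - \frac{11942}{7379}} = \sqrt{\frac{66980}{49} - \frac{11942}{7379}} = \sqrt{\frac{493660262}{361571}} = \frac{\sqrt{3642719073298}}{51653}$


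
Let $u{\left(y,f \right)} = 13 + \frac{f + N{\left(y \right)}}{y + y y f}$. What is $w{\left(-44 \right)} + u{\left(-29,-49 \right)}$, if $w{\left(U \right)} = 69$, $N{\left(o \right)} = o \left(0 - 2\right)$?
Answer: $\frac{375723}{4582} \approx 82.0$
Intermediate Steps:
$N{\left(o \right)} = - 2 o$ ($N{\left(o \right)} = o \left(-2\right) = - 2 o$)
$u{\left(y,f \right)} = 13 + \frac{f - 2 y}{y + f y^{2}}$ ($u{\left(y,f \right)} = 13 + \frac{f - 2 y}{y + y y f} = 13 + \frac{f - 2 y}{y + y^{2} f} = 13 + \frac{f - 2 y}{y + f y^{2}}$)
$w{\left(-44 \right)} + u{\left(-29,-49 \right)} = 69 + \frac{-49 + 11 \left(-29\right) + 13 \left(-49\right) \left(-29\right)^{2}}{\left(-29\right) \left(1 - -1421\right)} = 69 - \frac{-49 - 319 + 13 \left(-49\right) 841}{29 \left(1 + 1421\right)} = 69 - \frac{-49 - 319 - 535717}{29 \cdot 1422} = 69 - \frac{1}{41238} \left(-536085\right) = 69 + \frac{59565}{4582} = \frac{375723}{4582}$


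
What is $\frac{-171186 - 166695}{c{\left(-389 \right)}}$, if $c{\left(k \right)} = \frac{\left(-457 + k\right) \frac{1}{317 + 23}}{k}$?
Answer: $- \frac{7448023510}{141} \approx -5.2823 \cdot 10^{7}$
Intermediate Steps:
$c{\left(k \right)} = \frac{- \frac{457}{340} + \frac{k}{340}}{k}$ ($c{\left(k \right)} = \frac{\left(-457 + k\right) \frac{1}{340}}{k} = \frac{- \frac{457}{340} + \frac{k}{340}}{k}$)
$\frac{-171186 - 166695}{c{\left(-389 \right)}} = \frac{-171186 - 166695}{\frac{1}{340} \frac{1}{-389} \left(-457 - 389\right)} = \frac{-171186 - 166695}{\frac{1}{340} \left(- \frac{1}{389}\right) \left(-846\right)} = - \frac{337881}{\frac{423}{66130}} = \left(-337881\right) \frac{66130}{423} = - \frac{7448023510}{141}$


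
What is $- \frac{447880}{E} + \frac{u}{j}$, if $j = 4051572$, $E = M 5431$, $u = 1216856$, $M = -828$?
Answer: $\frac{151805393216}{379570509927} \approx 0.39994$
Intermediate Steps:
$E = -4496868$ ($E = \left(-828\right) 5431 = -4496868$)
$- \frac{447880}{E} + \frac{u}{j} = - \frac{447880}{-4496868} + \frac{1216856}{4051572} = \left(-447880\right) \left(- \frac{1}{4496868}\right) + 1216856 \cdot \frac{1}{4051572} = \frac{111970}{1124217} + \frac{304214}{1012893} = \frac{151805393216}{379570509927}$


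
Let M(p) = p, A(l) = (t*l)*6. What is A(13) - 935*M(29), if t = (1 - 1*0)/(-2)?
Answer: -27154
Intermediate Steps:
t = -½ (t = (1 + 0)*(-½) = 1*(-½) = -½ ≈ -0.50000)
A(l) = -3*l (A(l) = -l/2*6 = -3*l)
A(13) - 935*M(29) = -3*13 - 935*29 = -39 - 27115 = -27154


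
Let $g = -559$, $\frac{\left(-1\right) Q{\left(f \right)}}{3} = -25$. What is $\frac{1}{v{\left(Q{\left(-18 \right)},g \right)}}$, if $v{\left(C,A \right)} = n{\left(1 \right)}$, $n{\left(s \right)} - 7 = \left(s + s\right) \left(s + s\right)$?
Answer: $\frac{1}{11} \approx 0.090909$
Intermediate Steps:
$Q{\left(f \right)} = 75$ ($Q{\left(f \right)} = \left(-3\right) \left(-25\right) = 75$)
$n{\left(s \right)} = 7 + 4 s^{2}$ ($n{\left(s \right)} = 7 + \left(s + s\right) \left(s + s\right) = 7 + 2 s 2 s = 7 + 4 s^{2}$)
$v{\left(C,A \right)} = 11$ ($v{\left(C,A \right)} = 7 + 4 \cdot 1^{2} = 7 + 4 \cdot 1 = 7 + 4 = 11$)
$\frac{1}{v{\left(Q{\left(-18 \right)},g \right)}} = \frac{1}{11}$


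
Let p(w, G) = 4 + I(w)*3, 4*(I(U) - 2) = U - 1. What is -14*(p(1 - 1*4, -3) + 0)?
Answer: -98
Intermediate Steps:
I(U) = 7/4 + U/4 (I(U) = 2 + (U - 1)/4 = 2 + (-1 + U)/4 = 2 + (-1/4 + U/4) = 7/4 + U/4)
p(w, G) = 37/4 + 3*w/4 (p(w, G) = 4 + (7/4 + w/4)*3 = 4 + (21/4 + 3*w/4) = 37/4 + 3*w/4)
-14*(p(1 - 1*4, -3) + 0) = -14*((37/4 + 3*(1 - 1*4)/4) + 0) = -14*((37/4 + 3*(1 - 4)/4) + 0) = -14*((37/4 + (3/4)*(-3)) + 0) = -14*((37/4 - 9/4) + 0) = -14*(7 + 0) = -14*7 = -98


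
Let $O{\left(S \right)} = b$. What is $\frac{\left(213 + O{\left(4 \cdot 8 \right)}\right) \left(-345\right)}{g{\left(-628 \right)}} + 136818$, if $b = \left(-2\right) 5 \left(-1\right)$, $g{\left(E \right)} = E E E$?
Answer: $\frac{33886145387271}{247673152} \approx 1.3682 \cdot 10^{5}$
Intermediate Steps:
$g{\left(E \right)} = E^{3}$ ($g{\left(E \right)} = E^{2} E = E^{3}$)
$b = 10$ ($b = \left(-10\right) \left(-1\right) = 10$)
$O{\left(S \right)} = 10$
$\frac{\left(213 + O{\left(4 \cdot 8 \right)}\right) \left(-345\right)}{g{\left(-628 \right)}} + 136818 = \frac{\left(213 + 10\right) \left(-345\right)}{\left(-628\right)^{3}} + 136818 = \frac{223 \left(-345\right)}{-247673152} + 136818 = \left(-76935\right) \left(- \frac{1}{247673152}\right) + 136818 = \frac{76935}{247673152} + 136818 = \frac{33886145387271}{247673152}$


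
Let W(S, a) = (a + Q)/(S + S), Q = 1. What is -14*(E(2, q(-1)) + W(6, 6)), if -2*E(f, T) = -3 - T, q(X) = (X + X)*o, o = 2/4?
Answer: -133/6 ≈ -22.167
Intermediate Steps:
o = ½ (o = 2*(¼) = ½ ≈ 0.50000)
q(X) = X (q(X) = (X + X)*(½) = (2*X)*(½) = X)
W(S, a) = (1 + a)/(2*S) (W(S, a) = (a + 1)/(S + S) = (1 + a)/((2*S)) = (1 + a)*(1/(2*S)) = (1 + a)/(2*S))
E(f, T) = 3/2 + T/2 (E(f, T) = -(-3 - T)/2 = 3/2 + T/2)
-14*(E(2, q(-1)) + W(6, 6)) = -14*((3/2 + (½)*(-1)) + (½)*(1 + 6)/6) = -14*((3/2 - ½) + (½)*(⅙)*7) = -14*(1 + 7/12) = -14*19/12 = -133/6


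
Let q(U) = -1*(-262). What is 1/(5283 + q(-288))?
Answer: 1/5545 ≈ 0.00018034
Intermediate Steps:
q(U) = 262
1/(5283 + q(-288)) = 1/(5283 + 262) = 1/5545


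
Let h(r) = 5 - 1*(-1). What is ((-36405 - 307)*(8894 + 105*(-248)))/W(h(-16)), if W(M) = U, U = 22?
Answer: 314731976/11 ≈ 2.8612e+7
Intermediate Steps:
h(r) = 6 (h(r) = 5 + 1 = 6)
W(M) = 22
((-36405 - 307)*(8894 + 105*(-248)))/W(h(-16)) = ((-36405 - 307)*(8894 + 105*(-248)))/22 = -36712*(8894 - 26040)*(1/22) = -36712*(-17146)*(1/22) = 629463952*(1/22) = 314731976/11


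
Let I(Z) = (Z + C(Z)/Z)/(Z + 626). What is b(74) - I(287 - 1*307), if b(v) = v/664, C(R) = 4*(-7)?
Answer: 23831/167660 ≈ 0.14214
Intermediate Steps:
C(R) = -28
b(v) = v/664 (b(v) = v*(1/664) = v/664)
I(Z) = (Z - 28/Z)/(626 + Z) (I(Z) = (Z - 28/Z)/(Z + 626) = (Z - 28/Z)/(626 + Z))
b(74) - I(287 - 1*307) = (1/664)*74 - (-28 + (287 - 1*307)**2)/((287 - 1*307)*(626 + (287 - 1*307))) = 37/332 - (-28 + (287 - 307)**2)/((287 - 307)*(626 + (287 - 307))) = 37/332 - (-28 + (-20)**2)/((-20)*(626 - 20)) = 37/332 - (-1)*(-28 + 400)/(20*606) = 37/332 - (-1)*372/(20*606) = 37/332 - 1*(-31/1010) = 37/332 + 31/1010 = 23831/167660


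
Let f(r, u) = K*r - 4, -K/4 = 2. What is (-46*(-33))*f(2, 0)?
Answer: -30360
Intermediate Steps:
K = -8 (K = -4*2 = -8)
f(r, u) = -4 - 8*r (f(r, u) = -8*r - 4 = -4 - 8*r)
(-46*(-33))*f(2, 0) = (-46*(-33))*(-4 - 8*2) = 1518*(-4 - 16) = 1518*(-20) = -30360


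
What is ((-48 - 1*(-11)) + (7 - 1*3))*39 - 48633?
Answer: -49920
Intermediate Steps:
((-48 - 1*(-11)) + (7 - 1*3))*39 - 48633 = ((-48 + 11) + (7 - 3))*39 - 48633 = (-37 + 4)*39 - 48633 = -33*39 - 48633 = -1287 - 48633 = -49920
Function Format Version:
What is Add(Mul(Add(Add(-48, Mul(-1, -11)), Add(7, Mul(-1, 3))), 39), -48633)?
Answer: -49920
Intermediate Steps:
Add(Mul(Add(Add(-48, Mul(-1, -11)), Add(7, Mul(-1, 3))), 39), -48633) = Add(Mul(Add(Add(-48, 11), Add(7, -3)), 39), -48633) = Add(Mul(Add(-37, 4), 39), -48633) = Add(Mul(-33, 39), -48633) = Add(-1287, -48633) = -49920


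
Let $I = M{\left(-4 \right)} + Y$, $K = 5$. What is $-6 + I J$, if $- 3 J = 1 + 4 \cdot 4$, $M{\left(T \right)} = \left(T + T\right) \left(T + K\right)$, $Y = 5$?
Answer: $11$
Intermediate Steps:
$M{\left(T \right)} = 2 T \left(5 + T\right)$ ($M{\left(T \right)} = \left(T + T\right) \left(T + 5\right) = 2 T \left(5 + T\right)$)
$J = - \frac{17}{3}$ ($J = - \frac{1 + 4 \cdot 4}{3} = - \frac{1 + 16}{3} = \left(- \frac{1}{3}\right) 17 = - \frac{17}{3} \approx -5.6667$)
$I = -3$ ($I = 2 \left(-4\right) \left(5 - 4\right) + 5 = 2 \left(-4\right) 1 + 5 = -8 + 5 = -3$)
$-6 + I J = -6 - -17 = -6 + 17 = 11$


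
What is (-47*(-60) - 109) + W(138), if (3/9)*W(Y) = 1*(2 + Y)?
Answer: 3131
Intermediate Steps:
W(Y) = 6 + 3*Y (W(Y) = 3*(1*(2 + Y)) = 3*(2 + Y) = 6 + 3*Y)
(-47*(-60) - 109) + W(138) = (-47*(-60) - 109) + (6 + 3*138) = (2820 - 109) + (6 + 414) = 2711 + 420 = 3131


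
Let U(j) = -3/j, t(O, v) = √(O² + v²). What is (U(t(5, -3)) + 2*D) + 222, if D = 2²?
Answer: 230 - 3*√34/34 ≈ 229.49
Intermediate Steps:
D = 4
(U(t(5, -3)) + 2*D) + 222 = (-3/√(5² + (-3)²) + 2*4) + 222 = (-3/√(25 + 9) + 8) + 222 = (-3*√34/34 + 8) + 222 = (8 - 3*√34/34) + 222 = 230 - 3*√34/34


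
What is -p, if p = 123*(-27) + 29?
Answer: 3292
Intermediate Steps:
p = -3292 (p = -3321 + 29 = -3292)
-p = -1*(-3292) = 3292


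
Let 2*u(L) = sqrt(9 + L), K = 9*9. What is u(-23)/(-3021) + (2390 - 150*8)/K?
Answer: 1190/81 - I*sqrt(14)/6042 ≈ 14.691 - 0.00061927*I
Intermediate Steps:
K = 81
u(L) = sqrt(9 + L)/2
u(-23)/(-3021) + (2390 - 150*8)/K = (sqrt(9 - 23)/2)/(-3021) + (2390 - 150*8)/81 = (sqrt(-14)/2)*(-1/3021) + (2390 - 1200)*(1/81) = ((I*sqrt(14))/2)*(-1/3021) + 1190*(1/81) = (I*sqrt(14)/2)*(-1/3021) + 1190/81 = -I*sqrt(14)/6042 + 1190/81 = 1190/81 - I*sqrt(14)/6042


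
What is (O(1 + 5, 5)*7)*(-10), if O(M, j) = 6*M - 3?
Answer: -2310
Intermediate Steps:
O(M, j) = -3 + 6*M
(O(1 + 5, 5)*7)*(-10) = ((-3 + 6*(1 + 5))*7)*(-10) = ((-3 + 6*6)*7)*(-10) = ((-3 + 36)*7)*(-10) = (33*7)*(-10) = 231*(-10) = -2310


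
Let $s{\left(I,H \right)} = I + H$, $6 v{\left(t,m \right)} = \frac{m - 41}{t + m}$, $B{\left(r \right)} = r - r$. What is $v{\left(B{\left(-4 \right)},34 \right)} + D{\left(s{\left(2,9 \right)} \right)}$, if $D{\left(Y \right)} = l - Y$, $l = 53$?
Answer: $\frac{8561}{204} \approx 41.966$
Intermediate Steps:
$B{\left(r \right)} = 0$
$v{\left(t,m \right)} = \frac{-41 + m}{6 \left(m + t\right)}$ ($v{\left(t,m \right)} = \frac{\left(m - 41\right) \frac{1}{t + m}}{6} = \frac{\left(-41 + m\right) \frac{1}{m + t}}{6} = \frac{\frac{1}{m + t} \left(-41 + m\right)}{6} = \frac{-41 + m}{6 \left(m + t\right)}$)
$s{\left(I,H \right)} = H + I$
$D{\left(Y \right)} = 53 - Y$
$v{\left(B{\left(-4 \right)},34 \right)} + D{\left(s{\left(2,9 \right)} \right)} = \frac{-41 + 34}{6 \left(34 + 0\right)} + \left(53 - \left(9 + 2\right)\right) = \frac{1}{6} \cdot \frac{1}{34} \left(-7\right) + \left(53 - 11\right) = - \frac{7}{204} + 42 = \frac{8561}{204}$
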